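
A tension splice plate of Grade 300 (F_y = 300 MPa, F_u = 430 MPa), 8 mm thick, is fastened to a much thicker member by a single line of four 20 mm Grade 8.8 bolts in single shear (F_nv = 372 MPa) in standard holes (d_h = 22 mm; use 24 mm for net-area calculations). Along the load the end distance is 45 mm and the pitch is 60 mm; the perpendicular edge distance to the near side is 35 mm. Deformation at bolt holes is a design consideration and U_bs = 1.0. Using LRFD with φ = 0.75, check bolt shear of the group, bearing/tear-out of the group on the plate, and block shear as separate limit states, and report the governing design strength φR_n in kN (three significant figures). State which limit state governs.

Bolt shear: A_b = π·20²/4 = 314.2 mm²; R_n = 372 × 314.2 × 4 × 1 / 1000 = 467.5 kN → 0.75 × 467.5 = 351 kN.
Bearing: edge l_c = 34, r_n = 140.4 kN; interior l_c = 38, r_n = 156.9 kN; R_n = 140.4 + 3·156.9 = 610.9 kN → 458 kN.
Block shear: A_gv = 1800, A_nv = 1128, A_nt = 184 mm²; R_n = min(0.6F_uA_nv, 0.6F_yA_gv) + U_bs·F_u·A_nt = 370.1 kN → 278 kN.
Block shear governs: 278 kN.

278 kN (block shear governs)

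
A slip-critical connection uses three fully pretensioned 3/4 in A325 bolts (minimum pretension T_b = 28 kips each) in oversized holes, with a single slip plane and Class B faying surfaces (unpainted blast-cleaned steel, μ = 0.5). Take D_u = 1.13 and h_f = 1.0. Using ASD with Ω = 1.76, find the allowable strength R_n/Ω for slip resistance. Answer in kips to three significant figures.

R_n = μ · D_u · h_f · T_b · n_s · n_b = 0.5 × 1.13 × 1.0 × 28 × 1 × 3 = 47.46 kips.
Allowable strength R_n/Ω = 47.46 / 1.76 = 27 kips.

27 kips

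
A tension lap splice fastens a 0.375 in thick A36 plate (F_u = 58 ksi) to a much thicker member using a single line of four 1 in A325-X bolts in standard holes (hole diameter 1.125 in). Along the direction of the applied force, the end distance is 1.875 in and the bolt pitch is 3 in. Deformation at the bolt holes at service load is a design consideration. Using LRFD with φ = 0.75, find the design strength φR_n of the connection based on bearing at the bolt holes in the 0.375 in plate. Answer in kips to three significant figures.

136 kips

Per bolt r_n = 1.2 l_c t F_u ≤ 2.4 d t F_u; upper limit = 2.4 × 1 × 0.375 × 58 = 52.2 kips.
Edge bolt: l_c = 1.875 − 1.125/2 = 1.312 in → 1.2 × 1.312 × 0.375 × 58 = 34.26 → r_n = 34.26 kips.
Interior bolts: l_c = 3 − 1.125 = 1.875 in → 1.2 × 1.875 × 0.375 × 58 = 48.94 → r_n = 48.94 kips.
R_n = 1 × 34.26 + 3 × 48.94 = 181.1 kips.
Design strength φR_n = 0.75 × 181.1 = 136 kips.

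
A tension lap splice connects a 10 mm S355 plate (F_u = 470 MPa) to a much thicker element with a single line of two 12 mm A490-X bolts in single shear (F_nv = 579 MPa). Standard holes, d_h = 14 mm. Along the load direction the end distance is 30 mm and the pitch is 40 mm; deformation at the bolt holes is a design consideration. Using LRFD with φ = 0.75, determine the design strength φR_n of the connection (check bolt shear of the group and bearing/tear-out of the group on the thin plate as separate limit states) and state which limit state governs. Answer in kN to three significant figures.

98.2 kN (bolt shear governs)

Bolt shear: A_b = π·12²/4 = 113.1 mm²; R_n = 579 × 113.1 × 2 × 1 / 1000 = 131 kN → 0.75 × 131 = 98.2 kN.
Bearing (1.2 l_c t F_u ≤ 2.4 d t F_u): upper limit = 2.4·12·10·470 / 1000 = 135.4 kN.
  Edge l_c = 30 − 14/2 = 23 → r_n = 129.7 kN; interior l_c = 40 − 14 = 26 → r_n = 135.4 kN.
  R_n,bearing = 1·129.7 + 1·135.4 = 265.1 kN → 0.75 × 265.1 = 199 kN.
Bolt shear governs: 98.2 kN.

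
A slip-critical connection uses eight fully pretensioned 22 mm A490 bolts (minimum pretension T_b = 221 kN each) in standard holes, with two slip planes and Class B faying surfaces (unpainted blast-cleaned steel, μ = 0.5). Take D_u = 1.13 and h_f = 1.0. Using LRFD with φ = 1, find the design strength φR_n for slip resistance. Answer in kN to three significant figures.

2000 kN

R_n = μ · D_u · h_f · T_b · n_s · n_b = 0.5 × 1.13 × 1.0 × 221 × 2 × 8 = 1998 kN.
Design strength φR_n = 1 × 1998 = 2000 kN.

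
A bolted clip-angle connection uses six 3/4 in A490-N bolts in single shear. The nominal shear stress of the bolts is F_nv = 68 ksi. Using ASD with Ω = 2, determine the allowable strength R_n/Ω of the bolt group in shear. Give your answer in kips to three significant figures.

90.1 kips

A_b = π × 0.75² / 4 = 0.4418 in².
R_n = F_nv · A_b · n · n_s = 68 × 0.4418 × 6 × 1 = 180.2 kips.
Allowable strength R_n/Ω = 180.2 / 2 = 90.1 kips.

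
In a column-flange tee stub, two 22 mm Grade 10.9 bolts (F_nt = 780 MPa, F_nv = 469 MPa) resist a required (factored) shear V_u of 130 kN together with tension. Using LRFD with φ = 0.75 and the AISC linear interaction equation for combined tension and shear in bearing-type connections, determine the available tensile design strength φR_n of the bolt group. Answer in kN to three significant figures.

362 kN

A_b = π·22²/4 = 380.1 mm²; f_rv = 130 × 1000 / (2 × 380.1) = 171 MPa.
F'_nt = 1.3 F_nt − (F_nt / φF_nv) f_rv = 1.3·780 − (780/(0.75·469))·171 = 634.8 MPa, capped at F_nt → F'_nt = 634.8 MPa.
R_n = F'_nt · A_b · n = 634.8 × 380.1 × 2 / 1000 = 482.6 kN.
Design strength φR_n = 0.75 × 482.6 = 362 kN.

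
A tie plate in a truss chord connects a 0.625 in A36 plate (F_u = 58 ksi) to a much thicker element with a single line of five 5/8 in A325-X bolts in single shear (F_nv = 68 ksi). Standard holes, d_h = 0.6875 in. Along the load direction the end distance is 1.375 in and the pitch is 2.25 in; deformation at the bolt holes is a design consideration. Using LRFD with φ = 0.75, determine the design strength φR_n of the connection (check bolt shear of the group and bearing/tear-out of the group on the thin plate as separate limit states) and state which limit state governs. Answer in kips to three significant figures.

Bolt shear: A_b = π·0.625²/4 = 0.3068 in²; R_n = 68 × 0.3068 × 5 × 1 = 104.3 kips → 0.75 × 104.3 = 78.2 kips.
Bearing (1.2 l_c t F_u ≤ 2.4 d t F_u): upper limit = 2.4·0.625·0.625·58 = 54.38 kips.
  Edge l_c = 1.375 − 0.6875/2 = 1.031 → r_n = 44.86 kips; interior l_c = 2.25 − 0.6875 = 1.562 → r_n = 54.38 kips.
  R_n,bearing = 1·44.86 + 4·54.38 = 262.4 kips → 0.75 × 262.4 = 197 kips.
Bolt shear governs: 78.2 kips.

78.2 kips (bolt shear governs)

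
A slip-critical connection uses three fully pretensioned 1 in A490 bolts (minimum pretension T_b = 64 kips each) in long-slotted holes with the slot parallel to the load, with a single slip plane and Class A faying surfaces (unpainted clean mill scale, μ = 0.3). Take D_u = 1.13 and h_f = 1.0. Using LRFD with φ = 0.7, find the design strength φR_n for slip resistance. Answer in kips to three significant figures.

45.6 kips

R_n = μ · D_u · h_f · T_b · n_s · n_b = 0.3 × 1.13 × 1.0 × 64 × 1 × 3 = 65.09 kips.
Design strength φR_n = 0.7 × 65.09 = 45.6 kips.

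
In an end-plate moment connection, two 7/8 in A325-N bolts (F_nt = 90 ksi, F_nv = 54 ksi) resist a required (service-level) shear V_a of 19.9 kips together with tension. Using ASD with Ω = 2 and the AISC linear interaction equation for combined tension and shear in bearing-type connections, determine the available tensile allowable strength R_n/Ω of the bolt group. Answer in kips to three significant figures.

37.2 kips

A_b = π·0.875²/4 = 0.6013 in²; f_rv = 19.9 / (2 × 0.6013) = 16.55 ksi.
F'_nt = 1.3 F_nt − (Ω F_nt / F_nv) f_rv = 1.3·90 − (2·90/54)·16.55 = 61.84 ksi, capped at F_nt → F'_nt = 61.84 ksi.
R_n = F'_nt · A_b · n = 61.84 × 0.6013 × 2 = 74.38 kips.
Allowable strength R_n/Ω = 74.38 / 2 = 37.2 kips.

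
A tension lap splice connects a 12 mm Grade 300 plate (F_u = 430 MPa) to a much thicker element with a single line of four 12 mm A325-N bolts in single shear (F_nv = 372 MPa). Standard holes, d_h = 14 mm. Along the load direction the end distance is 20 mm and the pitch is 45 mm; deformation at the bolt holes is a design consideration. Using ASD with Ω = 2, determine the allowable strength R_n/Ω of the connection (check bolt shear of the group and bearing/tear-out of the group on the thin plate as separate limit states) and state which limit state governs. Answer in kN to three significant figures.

Bolt shear: A_b = π·12²/4 = 113.1 mm²; R_n = 372 × 113.1 × 4 × 1 / 1000 = 168.3 kN → 168.3 / 2 = 84.1 kN.
Bearing (1.2 l_c t F_u ≤ 2.4 d t F_u): upper limit = 2.4·12·12·430 / 1000 = 148.6 kN.
  Edge l_c = 20 − 14/2 = 13 → r_n = 80.5 kN; interior l_c = 45 − 14 = 31 → r_n = 148.6 kN.
  R_n,bearing = 1·80.5 + 3·148.6 = 526.3 kN → 526.3 / 2 = 263 kN.
Bolt shear governs: 84.1 kN.

84.1 kN (bolt shear governs)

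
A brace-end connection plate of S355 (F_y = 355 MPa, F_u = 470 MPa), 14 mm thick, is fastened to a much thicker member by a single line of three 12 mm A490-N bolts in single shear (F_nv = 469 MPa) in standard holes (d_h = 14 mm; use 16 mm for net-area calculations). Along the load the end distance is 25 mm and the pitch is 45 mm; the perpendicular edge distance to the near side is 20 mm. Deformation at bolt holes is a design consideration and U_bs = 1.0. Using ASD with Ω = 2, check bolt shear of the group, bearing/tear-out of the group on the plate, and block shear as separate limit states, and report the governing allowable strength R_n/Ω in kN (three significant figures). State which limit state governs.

Bolt shear: A_b = π·12²/4 = 113.1 mm²; R_n = 469 × 113.1 × 3 × 1 / 1000 = 159.1 kN → 159.1 / 2 = 79.6 kN.
Bearing: edge l_c = 18, r_n = 142.1 kN; interior l_c = 31, r_n = 189.5 kN; R_n = 142.1 + 2·189.5 = 521.1 kN → 261 kN.
Block shear: A_gv = 1610, A_nv = 1050, A_nt = 168 mm²; R_n = min(0.6F_uA_nv, 0.6F_yA_gv) + U_bs·F_u·A_nt = 375.1 kN → 188 kN.
Bolt shear governs: 79.6 kN.

79.6 kN (bolt shear governs)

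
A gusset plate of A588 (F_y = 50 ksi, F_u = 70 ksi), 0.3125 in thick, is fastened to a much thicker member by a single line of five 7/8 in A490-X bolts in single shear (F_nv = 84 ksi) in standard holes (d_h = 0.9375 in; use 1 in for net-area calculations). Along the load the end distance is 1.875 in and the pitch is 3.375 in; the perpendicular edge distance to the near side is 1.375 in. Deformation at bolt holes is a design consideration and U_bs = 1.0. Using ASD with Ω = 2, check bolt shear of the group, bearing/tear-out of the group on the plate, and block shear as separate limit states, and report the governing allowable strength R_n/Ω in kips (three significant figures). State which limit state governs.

Bolt shear: A_b = π·0.875²/4 = 0.6013 in²; R_n = 84 × 0.6013 × 5 × 1 = 252.6 kips → 252.6 / 2 = 126 kips.
Bearing: edge l_c = 1.406, r_n = 36.91 kips; interior l_c = 2.438, r_n = 45.94 kips; R_n = 36.91 + 4·45.94 = 220.7 kips → 110 kips.
Block shear: A_gv = 4.805, A_nv = 3.398, A_nt = 0.2734 in²; R_n = min(0.6F_uA_nv, 0.6F_yA_gv) + U_bs·F_u·A_nt = 161.9 kips → 80.9 kips.
Block shear governs: 80.9 kips.

80.9 kips (block shear governs)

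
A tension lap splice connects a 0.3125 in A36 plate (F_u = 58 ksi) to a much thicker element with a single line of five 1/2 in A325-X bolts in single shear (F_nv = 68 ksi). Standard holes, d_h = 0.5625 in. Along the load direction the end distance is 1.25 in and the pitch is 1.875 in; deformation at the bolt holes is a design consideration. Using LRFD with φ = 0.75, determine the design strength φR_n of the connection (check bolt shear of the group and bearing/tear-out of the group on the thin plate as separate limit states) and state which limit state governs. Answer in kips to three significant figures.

50.1 kips (bolt shear governs)

Bolt shear: A_b = π·0.5²/4 = 0.1963 in²; R_n = 68 × 0.1963 × 5 × 1 = 66.76 kips → 0.75 × 66.76 = 50.1 kips.
Bearing (1.2 l_c t F_u ≤ 2.4 d t F_u): upper limit = 2.4·0.5·0.3125·58 = 21.75 kips.
  Edge l_c = 1.25 − 0.5625/2 = 0.9688 → r_n = 21.07 kips; interior l_c = 1.875 − 0.5625 = 1.312 → r_n = 21.75 kips.
  R_n,bearing = 1·21.07 + 4·21.75 = 108.1 kips → 0.75 × 108.1 = 81.1 kips.
Bolt shear governs: 50.1 kips.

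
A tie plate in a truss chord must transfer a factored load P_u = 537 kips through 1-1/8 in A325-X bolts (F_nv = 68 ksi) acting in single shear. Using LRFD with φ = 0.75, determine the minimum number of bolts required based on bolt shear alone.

11 bolts

A_b = π·1.125²/4 = 0.994 in².
Per-bolt design strength φR_n = 0.75 × 68 × 0.994 × 1 = 50.69 kips.
n ≥ 537 / 50.69 = 10.59 → use 11 bolts.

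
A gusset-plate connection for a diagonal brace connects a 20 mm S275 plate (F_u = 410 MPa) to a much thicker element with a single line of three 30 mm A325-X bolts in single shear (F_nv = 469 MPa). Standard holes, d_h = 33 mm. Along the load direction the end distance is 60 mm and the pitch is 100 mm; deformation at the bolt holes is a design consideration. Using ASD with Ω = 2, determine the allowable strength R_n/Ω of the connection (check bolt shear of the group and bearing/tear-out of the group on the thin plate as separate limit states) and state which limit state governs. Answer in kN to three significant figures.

497 kN (bolt shear governs)

Bolt shear: A_b = π·30²/4 = 706.9 mm²; R_n = 469 × 706.9 × 3 × 1 / 1000 = 994.5 kN → 994.5 / 2 = 497 kN.
Bearing (1.2 l_c t F_u ≤ 2.4 d t F_u): upper limit = 2.4·30·20·410 / 1000 = 590.4 kN.
  Edge l_c = 60 − 33/2 = 43.5 → r_n = 428 kN; interior l_c = 100 − 33 = 67 → r_n = 590.4 kN.
  R_n,bearing = 1·428 + 2·590.4 = 1609 kN → 1609 / 2 = 804 kN.
Bolt shear governs: 497 kN.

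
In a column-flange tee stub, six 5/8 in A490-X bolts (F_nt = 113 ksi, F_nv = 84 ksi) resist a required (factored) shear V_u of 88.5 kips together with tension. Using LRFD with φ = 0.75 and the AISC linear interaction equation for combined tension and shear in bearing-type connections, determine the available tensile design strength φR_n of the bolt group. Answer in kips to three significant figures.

A_b = π·0.625²/4 = 0.3068 in²; f_rv = 88.5 / (6 × 0.3068) = 48.08 ksi.
F'_nt = 1.3 F_nt − (F_nt / φF_nv) f_rv = 1.3·113 − (113/(0.75·84))·48.08 = 60.67 ksi, capped at F_nt → F'_nt = 60.67 ksi.
R_n = F'_nt · A_b · n = 60.67 × 0.3068 × 6 = 111.7 kips.
Design strength φR_n = 0.75 × 111.7 = 83.8 kips.

83.8 kips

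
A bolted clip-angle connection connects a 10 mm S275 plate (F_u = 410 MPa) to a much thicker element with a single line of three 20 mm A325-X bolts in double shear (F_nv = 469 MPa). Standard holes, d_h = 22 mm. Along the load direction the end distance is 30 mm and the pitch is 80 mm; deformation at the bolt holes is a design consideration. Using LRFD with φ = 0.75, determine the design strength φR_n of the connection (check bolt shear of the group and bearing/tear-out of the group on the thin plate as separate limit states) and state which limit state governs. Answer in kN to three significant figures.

Bolt shear: A_b = π·20²/4 = 314.2 mm²; R_n = 469 × 314.2 × 3 × 2 / 1000 = 884 kN → 0.75 × 884 = 663 kN.
Bearing (1.2 l_c t F_u ≤ 2.4 d t F_u): upper limit = 2.4·20·10·410 / 1000 = 196.8 kN.
  Edge l_c = 30 − 22/2 = 19 → r_n = 93.48 kN; interior l_c = 80 − 22 = 58 → r_n = 196.8 kN.
  R_n,bearing = 1·93.48 + 2·196.8 = 487.1 kN → 0.75 × 487.1 = 365 kN.
Bearing governs: 365 kN.

365 kN (bearing governs)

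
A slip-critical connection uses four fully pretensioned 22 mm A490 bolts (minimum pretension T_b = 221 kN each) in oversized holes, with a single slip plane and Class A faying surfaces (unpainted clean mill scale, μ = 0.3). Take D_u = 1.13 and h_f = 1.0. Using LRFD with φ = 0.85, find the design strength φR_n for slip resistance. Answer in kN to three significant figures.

255 kN

R_n = μ · D_u · h_f · T_b · n_s · n_b = 0.3 × 1.13 × 1.0 × 221 × 1 × 4 = 299.7 kN.
Design strength φR_n = 0.85 × 299.7 = 255 kN.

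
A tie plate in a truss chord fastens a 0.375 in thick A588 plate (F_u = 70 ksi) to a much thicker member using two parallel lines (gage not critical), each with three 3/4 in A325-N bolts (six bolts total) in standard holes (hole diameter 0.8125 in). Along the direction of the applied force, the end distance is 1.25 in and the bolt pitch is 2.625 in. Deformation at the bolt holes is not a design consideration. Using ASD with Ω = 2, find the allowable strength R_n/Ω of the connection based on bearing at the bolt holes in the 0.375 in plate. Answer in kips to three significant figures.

Per bolt r_n = 1.5 l_c t F_u ≤ 3.0 d t F_u; upper limit = 3.0 × 0.75 × 0.375 × 70 = 59.06 kips.
Edge bolt: l_c = 1.25 − 0.8125/2 = 0.8438 in → 1.5 × 0.8438 × 0.375 × 70 = 33.22 → r_n = 33.22 kips.
Interior bolts: l_c = 2.625 − 0.8125 = 1.812 in → 1.5 × 1.812 × 0.375 × 70 = 71.37 → r_n = 59.06 kips.
R_n = 2 × 33.22 + 4 × 59.06 = 302.7 kips.
Allowable strength R_n/Ω = 302.7 / 2 = 151 kips.

151 kips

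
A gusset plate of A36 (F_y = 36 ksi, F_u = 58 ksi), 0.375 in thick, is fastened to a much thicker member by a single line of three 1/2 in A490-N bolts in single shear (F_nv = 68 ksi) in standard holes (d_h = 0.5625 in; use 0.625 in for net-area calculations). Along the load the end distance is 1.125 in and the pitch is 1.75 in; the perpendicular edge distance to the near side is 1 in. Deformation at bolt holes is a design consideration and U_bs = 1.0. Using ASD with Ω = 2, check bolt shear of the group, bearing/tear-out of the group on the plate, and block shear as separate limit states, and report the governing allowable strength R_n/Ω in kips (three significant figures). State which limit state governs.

Bolt shear: A_b = π·0.5²/4 = 0.1963 in²; R_n = 68 × 0.1963 × 3 × 1 = 40.06 kips → 40.06 / 2 = 20 kips.
Bearing: edge l_c = 0.8438, r_n = 22.02 kips; interior l_c = 1.188, r_n = 26.1 kips; R_n = 22.02 + 2·26.1 = 74.22 kips → 37.1 kips.
Block shear: A_gv = 1.734, A_nv = 1.148, A_nt = 0.2578 in²; R_n = min(0.6F_uA_nv, 0.6F_yA_gv) + U_bs·F_u·A_nt = 52.42 kips → 26.2 kips.
Bolt shear governs: 20 kips.

20 kips (bolt shear governs)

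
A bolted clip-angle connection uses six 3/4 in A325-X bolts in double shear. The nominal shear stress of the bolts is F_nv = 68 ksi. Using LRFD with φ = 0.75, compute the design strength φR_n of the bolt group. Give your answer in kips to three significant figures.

A_b = π × 0.75² / 4 = 0.4418 in².
R_n = F_nv · A_b · n · n_s = 68 × 0.4418 × 6 × 2 = 360.5 kips.
Design strength φR_n = 0.75 × 360.5 = 270 kips.

270 kips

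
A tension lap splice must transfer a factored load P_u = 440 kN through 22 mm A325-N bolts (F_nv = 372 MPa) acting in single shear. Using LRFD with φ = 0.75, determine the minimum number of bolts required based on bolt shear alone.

5 bolts

A_b = π·22²/4 = 380.1 mm².
Per-bolt design strength φR_n = 0.75 × 372 × 380.1 × 1 / 1000 = 106.1 kN.
n ≥ 440 / 106.1 = 4.149 → use 5 bolts.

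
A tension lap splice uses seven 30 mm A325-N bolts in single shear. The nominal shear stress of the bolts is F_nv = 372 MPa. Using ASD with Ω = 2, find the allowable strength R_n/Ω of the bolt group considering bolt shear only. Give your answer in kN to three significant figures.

A_b = π × 30² / 4 = 706.9 mm².
R_n = F_nv · A_b · n · n_s = 372 × 706.9 × 7 × 1 / 1000 = 1841 kN.
Allowable strength R_n/Ω = 1841 / 2 = 920 kN.

920 kN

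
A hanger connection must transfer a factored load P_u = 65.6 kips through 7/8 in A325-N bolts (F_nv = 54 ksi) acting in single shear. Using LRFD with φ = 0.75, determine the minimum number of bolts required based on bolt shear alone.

3 bolts

A_b = π·0.875²/4 = 0.6013 in².
Per-bolt design strength φR_n = 0.75 × 54 × 0.6013 × 1 = 24.35 kips.
n ≥ 65.6 / 24.35 = 2.694 → use 3 bolts.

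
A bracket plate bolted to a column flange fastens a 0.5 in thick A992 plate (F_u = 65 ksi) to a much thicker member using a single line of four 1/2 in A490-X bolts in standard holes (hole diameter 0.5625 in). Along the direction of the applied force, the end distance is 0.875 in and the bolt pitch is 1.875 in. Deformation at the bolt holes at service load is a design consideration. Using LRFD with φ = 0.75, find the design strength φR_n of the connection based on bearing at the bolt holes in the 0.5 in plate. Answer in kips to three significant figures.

105 kips

Per bolt r_n = 1.2 l_c t F_u ≤ 2.4 d t F_u; upper limit = 2.4 × 0.5 × 0.5 × 65 = 39 kips.
Edge bolt: l_c = 0.875 − 0.5625/2 = 0.5938 in → 1.2 × 0.5938 × 0.5 × 65 = 23.16 → r_n = 23.16 kips.
Interior bolts: l_c = 1.875 − 0.5625 = 1.312 in → 1.2 × 1.312 × 0.5 × 65 = 51.19 → r_n = 39 kips.
R_n = 1 × 23.16 + 3 × 39 = 140.2 kips.
Design strength φR_n = 0.75 × 140.2 = 105 kips.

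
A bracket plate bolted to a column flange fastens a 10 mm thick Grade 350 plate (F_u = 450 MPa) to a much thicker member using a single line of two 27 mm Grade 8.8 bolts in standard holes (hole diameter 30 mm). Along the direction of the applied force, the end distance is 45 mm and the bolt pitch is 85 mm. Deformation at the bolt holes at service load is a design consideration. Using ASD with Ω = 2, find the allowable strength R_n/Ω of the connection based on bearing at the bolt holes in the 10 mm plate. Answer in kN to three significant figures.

Per bolt r_n = 1.2 l_c t F_u ≤ 2.4 d t F_u; upper limit = 2.4 × 27 × 10 × 450 / 1000 = 291.6 kN.
Edge bolt: l_c = 45 − 30/2 = 30 mm → 1.2 × 30 × 10 × 450 / 1000 = 162 → r_n = 162 kN.
Interior bolts: l_c = 85 − 30 = 55 mm → 1.2 × 55 × 10 × 450 / 1000 = 297 → r_n = 291.6 kN.
R_n = 1 × 162 + 1 × 291.6 = 453.6 kN.
Allowable strength R_n/Ω = 453.6 / 2 = 227 kN.

227 kN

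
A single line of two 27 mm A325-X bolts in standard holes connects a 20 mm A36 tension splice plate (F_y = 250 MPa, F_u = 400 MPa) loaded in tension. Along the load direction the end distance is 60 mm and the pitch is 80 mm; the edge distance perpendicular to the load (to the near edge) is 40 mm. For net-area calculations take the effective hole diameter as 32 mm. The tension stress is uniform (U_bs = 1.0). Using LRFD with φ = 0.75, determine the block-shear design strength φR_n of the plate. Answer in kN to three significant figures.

459 kN

Shear plane L_v = 60 + 1·80 = 140 mm; A_gv = 140 × 20 = 2800 mm².
A_nv = (140 − 1.5·32) × 20 = 1840 mm².
A_nt = (40 − 0.5·32) × 20 = 480 mm².
0.6 F_u A_nv = 441.6 kN; 0.6 F_y A_gv = 420 kN → shear yielding governs the shear term.
R_n = 420 + 1.0 × 400 × 480 / 1000 = 612 kN.
Design strength φR_n = 0.75 × 612 = 459 kN.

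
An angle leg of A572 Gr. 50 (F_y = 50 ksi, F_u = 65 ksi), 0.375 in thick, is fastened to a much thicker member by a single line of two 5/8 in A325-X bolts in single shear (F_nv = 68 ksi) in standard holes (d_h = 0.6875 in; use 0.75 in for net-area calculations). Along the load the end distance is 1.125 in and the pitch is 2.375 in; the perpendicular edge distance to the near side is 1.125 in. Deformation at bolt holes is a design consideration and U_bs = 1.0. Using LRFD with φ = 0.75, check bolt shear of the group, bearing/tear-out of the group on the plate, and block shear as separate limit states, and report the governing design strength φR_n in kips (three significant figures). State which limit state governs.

Bolt shear: A_b = π·0.625²/4 = 0.3068 in²; R_n = 68 × 0.3068 × 2 × 1 = 41.72 kips → 0.75 × 41.72 = 31.3 kips.
Bearing: edge l_c = 0.7812, r_n = 22.85 kips; interior l_c = 1.688, r_n = 36.56 kips; R_n = 22.85 + 1·36.56 = 59.41 kips → 44.6 kips.
Block shear: A_gv = 1.312, A_nv = 0.8906, A_nt = 0.2812 in²; R_n = min(0.6F_uA_nv, 0.6F_yA_gv) + U_bs·F_u·A_nt = 53.02 kips → 39.8 kips.
Bolt shear governs: 31.3 kips.

31.3 kips (bolt shear governs)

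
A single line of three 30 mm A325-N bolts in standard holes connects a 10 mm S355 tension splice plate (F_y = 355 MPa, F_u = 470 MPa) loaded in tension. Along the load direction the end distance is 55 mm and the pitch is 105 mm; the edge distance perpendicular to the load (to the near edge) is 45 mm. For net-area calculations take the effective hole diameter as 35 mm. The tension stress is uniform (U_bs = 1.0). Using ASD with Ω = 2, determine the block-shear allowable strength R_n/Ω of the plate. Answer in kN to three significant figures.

315 kN

Shear plane L_v = 55 + 2·105 = 265 mm; A_gv = 265 × 10 = 2650 mm².
A_nv = (265 − 2.5·35) × 10 = 1775 mm².
A_nt = (45 − 0.5·35) × 10 = 275 mm².
0.6 F_u A_nv = 500.6 kN; 0.6 F_y A_gv = 564.5 kN → shear rupture governs the shear term.
R_n = 500.6 + 1.0 × 470 × 275 / 1000 = 629.8 kN.
Allowable strength R_n/Ω = 629.8 / 2 = 315 kN.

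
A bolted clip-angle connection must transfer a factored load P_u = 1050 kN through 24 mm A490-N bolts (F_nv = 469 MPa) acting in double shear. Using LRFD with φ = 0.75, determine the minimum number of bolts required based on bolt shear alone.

4 bolts

A_b = π·24²/4 = 452.4 mm².
Per-bolt design strength φR_n = 0.75 × 469 × 452.4 × 2 / 1000 = 318.3 kN.
n ≥ 1050 / 318.3 = 3.299 → use 4 bolts.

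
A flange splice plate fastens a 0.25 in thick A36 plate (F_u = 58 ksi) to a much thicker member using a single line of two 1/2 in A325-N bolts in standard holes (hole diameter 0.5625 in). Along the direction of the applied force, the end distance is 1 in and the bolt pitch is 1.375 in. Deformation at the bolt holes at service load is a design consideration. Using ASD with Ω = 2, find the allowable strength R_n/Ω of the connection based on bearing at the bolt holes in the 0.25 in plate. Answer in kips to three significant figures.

13.3 kips

Per bolt r_n = 1.2 l_c t F_u ≤ 2.4 d t F_u; upper limit = 2.4 × 0.5 × 0.25 × 58 = 17.4 kips.
Edge bolt: l_c = 1 − 0.5625/2 = 0.7188 in → 1.2 × 0.7188 × 0.25 × 58 = 12.51 → r_n = 12.51 kips.
Interior bolts: l_c = 1.375 − 0.5625 = 0.8125 in → 1.2 × 0.8125 × 0.25 × 58 = 14.14 → r_n = 14.14 kips.
R_n = 1 × 12.51 + 1 × 14.14 = 26.64 kips.
Allowable strength R_n/Ω = 26.64 / 2 = 13.3 kips.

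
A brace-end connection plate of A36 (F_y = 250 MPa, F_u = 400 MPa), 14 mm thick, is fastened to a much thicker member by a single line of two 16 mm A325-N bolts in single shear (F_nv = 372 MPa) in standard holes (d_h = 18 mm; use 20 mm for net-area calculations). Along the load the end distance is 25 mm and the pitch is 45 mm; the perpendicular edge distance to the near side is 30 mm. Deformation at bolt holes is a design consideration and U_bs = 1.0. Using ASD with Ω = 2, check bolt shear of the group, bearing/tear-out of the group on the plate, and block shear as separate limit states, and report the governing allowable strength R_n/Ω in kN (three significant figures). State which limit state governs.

Bolt shear: A_b = π·16²/4 = 201.1 mm²; R_n = 372 × 201.1 × 2 × 1 / 1000 = 149.6 kN → 149.6 / 2 = 74.8 kN.
Bearing: edge l_c = 16, r_n = 107.5 kN; interior l_c = 27, r_n = 181.4 kN; R_n = 107.5 + 1·181.4 = 289 kN → 144 kN.
Block shear: A_gv = 980, A_nv = 560, A_nt = 280 mm²; R_n = min(0.6F_uA_nv, 0.6F_yA_gv) + U_bs·F_u·A_nt = 246.4 kN → 123 kN.
Bolt shear governs: 74.8 kN.

74.8 kN (bolt shear governs)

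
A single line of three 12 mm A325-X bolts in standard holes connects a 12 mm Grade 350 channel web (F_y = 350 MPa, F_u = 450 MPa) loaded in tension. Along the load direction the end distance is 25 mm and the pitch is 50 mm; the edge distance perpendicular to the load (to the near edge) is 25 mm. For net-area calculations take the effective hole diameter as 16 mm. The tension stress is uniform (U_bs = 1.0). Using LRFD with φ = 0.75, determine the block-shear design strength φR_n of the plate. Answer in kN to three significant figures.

Shear plane L_v = 25 + 2·50 = 125 mm; A_gv = 125 × 12 = 1500 mm².
A_nv = (125 − 2.5·16) × 12 = 1020 mm².
A_nt = (25 − 0.5·16) × 12 = 204 mm².
0.6 F_u A_nv = 275.4 kN; 0.6 F_y A_gv = 315 kN → shear rupture governs the shear term.
R_n = 275.4 + 1.0 × 450 × 204 / 1000 = 367.2 kN.
Design strength φR_n = 0.75 × 367.2 = 275 kN.

275 kN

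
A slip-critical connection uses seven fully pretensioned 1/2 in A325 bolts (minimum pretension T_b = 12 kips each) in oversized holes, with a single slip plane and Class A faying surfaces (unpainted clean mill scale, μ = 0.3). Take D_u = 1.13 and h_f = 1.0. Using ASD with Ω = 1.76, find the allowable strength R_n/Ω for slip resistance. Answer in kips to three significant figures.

16.2 kips

R_n = μ · D_u · h_f · T_b · n_s · n_b = 0.3 × 1.13 × 1.0 × 12 × 1 × 7 = 28.48 kips.
Allowable strength R_n/Ω = 28.48 / 1.76 = 16.2 kips.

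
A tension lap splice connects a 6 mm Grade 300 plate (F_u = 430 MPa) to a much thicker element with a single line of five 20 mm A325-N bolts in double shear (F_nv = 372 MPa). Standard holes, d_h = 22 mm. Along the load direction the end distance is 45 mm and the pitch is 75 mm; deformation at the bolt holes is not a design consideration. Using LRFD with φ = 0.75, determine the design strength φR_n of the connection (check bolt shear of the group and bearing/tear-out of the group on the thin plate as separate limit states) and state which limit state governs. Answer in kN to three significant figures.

563 kN (bearing governs)

Bolt shear: A_b = π·20²/4 = 314.2 mm²; R_n = 372 × 314.2 × 5 × 2 / 1000 = 1169 kN → 0.75 × 1169 = 877 kN.
Bearing (1.5 l_c t F_u ≤ 3.0 d t F_u): upper limit = 3.0·20·6·430 / 1000 = 154.8 kN.
  Edge l_c = 45 − 22/2 = 34 → r_n = 131.6 kN; interior l_c = 75 − 22 = 53 → r_n = 154.8 kN.
  R_n,bearing = 1·131.6 + 4·154.8 = 750.8 kN → 0.75 × 750.8 = 563 kN.
Bearing governs: 563 kN.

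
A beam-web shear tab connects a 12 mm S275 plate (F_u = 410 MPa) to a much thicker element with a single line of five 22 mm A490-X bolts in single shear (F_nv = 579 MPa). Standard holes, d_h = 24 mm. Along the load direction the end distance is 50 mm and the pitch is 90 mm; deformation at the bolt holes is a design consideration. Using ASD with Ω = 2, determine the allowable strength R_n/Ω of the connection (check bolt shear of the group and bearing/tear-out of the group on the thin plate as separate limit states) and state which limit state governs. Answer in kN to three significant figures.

Bolt shear: A_b = π·22²/4 = 380.1 mm²; R_n = 579 × 380.1 × 5 × 1 / 1000 = 1100 kN → 1100 / 2 = 550 kN.
Bearing (1.2 l_c t F_u ≤ 2.4 d t F_u): upper limit = 2.4·22·12·410 / 1000 = 259.8 kN.
  Edge l_c = 50 − 24/2 = 38 → r_n = 224.4 kN; interior l_c = 90 − 24 = 66 → r_n = 259.8 kN.
  R_n,bearing = 1·224.4 + 4·259.8 = 1263 kN → 1263 / 2 = 632 kN.
Bolt shear governs: 550 kN.

550 kN (bolt shear governs)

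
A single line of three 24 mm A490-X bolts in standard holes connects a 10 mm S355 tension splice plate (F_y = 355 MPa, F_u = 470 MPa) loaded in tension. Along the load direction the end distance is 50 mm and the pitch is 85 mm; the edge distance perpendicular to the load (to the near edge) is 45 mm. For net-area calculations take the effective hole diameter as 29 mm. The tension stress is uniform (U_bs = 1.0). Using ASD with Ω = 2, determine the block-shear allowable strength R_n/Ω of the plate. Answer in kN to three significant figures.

Shear plane L_v = 50 + 2·85 = 220 mm; A_gv = 220 × 10 = 2200 mm².
A_nv = (220 − 2.5·29) × 10 = 1475 mm².
A_nt = (45 − 0.5·29) × 10 = 305 mm².
0.6 F_u A_nv = 415.9 kN; 0.6 F_y A_gv = 468.6 kN → shear rupture governs the shear term.
R_n = 415.9 + 1.0 × 470 × 305 / 1000 = 559.3 kN.
Allowable strength R_n/Ω = 559.3 / 2 = 280 kN.

280 kN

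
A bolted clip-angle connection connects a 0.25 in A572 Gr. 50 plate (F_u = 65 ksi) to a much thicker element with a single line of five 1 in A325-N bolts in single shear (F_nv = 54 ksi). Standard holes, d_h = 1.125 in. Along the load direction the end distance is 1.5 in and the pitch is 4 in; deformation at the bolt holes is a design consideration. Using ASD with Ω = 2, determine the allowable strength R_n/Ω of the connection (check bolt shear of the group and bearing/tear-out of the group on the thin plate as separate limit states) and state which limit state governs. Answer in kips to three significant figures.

Bolt shear: A_b = π·1²/4 = 0.7854 in²; R_n = 54 × 0.7854 × 5 × 1 = 212.1 kips → 212.1 / 2 = 106 kips.
Bearing (1.2 l_c t F_u ≤ 2.4 d t F_u): upper limit = 2.4·1·0.25·65 = 39 kips.
  Edge l_c = 1.5 − 1.125/2 = 0.9375 → r_n = 18.28 kips; interior l_c = 4 − 1.125 = 2.875 → r_n = 39 kips.
  R_n,bearing = 1·18.28 + 4·39 = 174.3 kips → 174.3 / 2 = 87.1 kips.
Bearing governs: 87.1 kips.

87.1 kips (bearing governs)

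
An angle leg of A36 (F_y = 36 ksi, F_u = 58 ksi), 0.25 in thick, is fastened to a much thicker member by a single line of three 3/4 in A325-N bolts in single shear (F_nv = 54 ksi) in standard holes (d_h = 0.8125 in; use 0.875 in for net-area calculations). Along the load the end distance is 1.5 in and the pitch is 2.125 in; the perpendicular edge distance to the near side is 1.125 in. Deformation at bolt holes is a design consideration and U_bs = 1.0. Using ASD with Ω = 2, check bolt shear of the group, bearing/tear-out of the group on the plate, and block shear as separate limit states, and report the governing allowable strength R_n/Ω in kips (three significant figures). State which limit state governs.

20.5 kips (block shear governs)

Bolt shear: A_b = π·0.75²/4 = 0.4418 in²; R_n = 54 × 0.4418 × 3 × 1 = 71.57 kips → 71.57 / 2 = 35.8 kips.
Bearing: edge l_c = 1.094, r_n = 19.03 kips; interior l_c = 1.312, r_n = 22.84 kips; R_n = 19.03 + 2·22.84 = 64.71 kips → 32.4 kips.
Block shear: A_gv = 1.438, A_nv = 0.8906, A_nt = 0.1719 in²; R_n = min(0.6F_uA_nv, 0.6F_yA_gv) + U_bs·F_u·A_nt = 40.96 kips → 20.5 kips.
Block shear governs: 20.5 kips.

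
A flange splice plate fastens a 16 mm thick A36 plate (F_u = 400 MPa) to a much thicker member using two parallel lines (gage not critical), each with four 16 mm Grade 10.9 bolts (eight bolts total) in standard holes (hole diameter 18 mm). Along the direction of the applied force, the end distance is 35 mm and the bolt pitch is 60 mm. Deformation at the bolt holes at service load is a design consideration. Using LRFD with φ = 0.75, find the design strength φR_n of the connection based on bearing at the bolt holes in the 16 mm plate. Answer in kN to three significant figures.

Per bolt r_n = 1.2 l_c t F_u ≤ 2.4 d t F_u; upper limit = 2.4 × 16 × 16 × 400 / 1000 = 245.8 kN.
Edge bolt: l_c = 35 − 18/2 = 26 mm → 1.2 × 26 × 16 × 400 / 1000 = 199.7 → r_n = 199.7 kN.
Interior bolts: l_c = 60 − 18 = 42 mm → 1.2 × 42 × 16 × 400 / 1000 = 322.6 → r_n = 245.8 kN.
R_n = 2 × 199.7 + 6 × 245.8 = 1874 kN.
Design strength φR_n = 0.75 × 1874 = 1410 kN.

1410 kN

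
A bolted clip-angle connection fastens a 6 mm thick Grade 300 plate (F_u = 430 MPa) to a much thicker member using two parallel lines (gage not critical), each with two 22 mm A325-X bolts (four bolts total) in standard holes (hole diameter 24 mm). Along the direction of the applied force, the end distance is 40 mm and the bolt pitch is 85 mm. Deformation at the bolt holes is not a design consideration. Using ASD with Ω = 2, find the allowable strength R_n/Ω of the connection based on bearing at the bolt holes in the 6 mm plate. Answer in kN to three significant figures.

279 kN

Per bolt r_n = 1.5 l_c t F_u ≤ 3.0 d t F_u; upper limit = 3.0 × 22 × 6 × 430 / 1000 = 170.3 kN.
Edge bolt: l_c = 40 − 24/2 = 28 mm → 1.5 × 28 × 6 × 430 / 1000 = 108.4 → r_n = 108.4 kN.
Interior bolts: l_c = 85 − 24 = 61 mm → 1.5 × 61 × 6 × 430 / 1000 = 236.1 → r_n = 170.3 kN.
R_n = 2 × 108.4 + 2 × 170.3 = 557.3 kN.
Allowable strength R_n/Ω = 557.3 / 2 = 279 kN.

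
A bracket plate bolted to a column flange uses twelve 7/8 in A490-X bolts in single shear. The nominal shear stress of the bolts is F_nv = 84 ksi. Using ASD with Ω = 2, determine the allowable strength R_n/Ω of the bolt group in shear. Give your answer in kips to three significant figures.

303 kips

A_b = π × 0.875² / 4 = 0.6013 in².
R_n = F_nv · A_b · n · n_s = 84 × 0.6013 × 12 × 1 = 606.1 kips.
Allowable strength R_n/Ω = 606.1 / 2 = 303 kips.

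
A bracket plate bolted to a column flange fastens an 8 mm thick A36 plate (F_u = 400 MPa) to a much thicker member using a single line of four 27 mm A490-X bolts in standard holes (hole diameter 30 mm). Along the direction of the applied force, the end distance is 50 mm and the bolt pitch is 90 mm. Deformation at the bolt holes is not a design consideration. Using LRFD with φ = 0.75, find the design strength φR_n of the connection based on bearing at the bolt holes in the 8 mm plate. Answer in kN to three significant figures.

Per bolt r_n = 1.5 l_c t F_u ≤ 3.0 d t F_u; upper limit = 3.0 × 27 × 8 × 400 / 1000 = 259.2 kN.
Edge bolt: l_c = 50 − 30/2 = 35 mm → 1.5 × 35 × 8 × 400 / 1000 = 168 → r_n = 168 kN.
Interior bolts: l_c = 90 − 30 = 60 mm → 1.5 × 60 × 8 × 400 / 1000 = 288 → r_n = 259.2 kN.
R_n = 1 × 168 + 3 × 259.2 = 945.6 kN.
Design strength φR_n = 0.75 × 945.6 = 709 kN.

709 kN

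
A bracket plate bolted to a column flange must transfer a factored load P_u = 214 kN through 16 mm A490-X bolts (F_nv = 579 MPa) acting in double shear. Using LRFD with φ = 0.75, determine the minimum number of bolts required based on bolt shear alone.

A_b = π·16²/4 = 201.1 mm².
Per-bolt design strength φR_n = 0.75 × 579 × 201.1 × 2 / 1000 = 174.6 kN.
n ≥ 214 / 174.6 = 1.226 → use 2 bolts.

2 bolts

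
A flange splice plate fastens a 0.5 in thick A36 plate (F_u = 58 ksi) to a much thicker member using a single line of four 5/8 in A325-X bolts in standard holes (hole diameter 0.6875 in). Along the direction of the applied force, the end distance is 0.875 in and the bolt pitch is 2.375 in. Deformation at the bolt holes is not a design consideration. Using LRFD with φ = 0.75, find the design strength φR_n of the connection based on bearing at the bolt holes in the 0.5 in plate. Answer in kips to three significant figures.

Per bolt r_n = 1.5 l_c t F_u ≤ 3.0 d t F_u; upper limit = 3.0 × 0.625 × 0.5 × 58 = 54.38 kips.
Edge bolt: l_c = 0.875 − 0.6875/2 = 0.5312 in → 1.5 × 0.5312 × 0.5 × 58 = 23.11 → r_n = 23.11 kips.
Interior bolts: l_c = 2.375 − 0.6875 = 1.688 in → 1.5 × 1.688 × 0.5 × 58 = 73.41 → r_n = 54.38 kips.
R_n = 1 × 23.11 + 3 × 54.38 = 186.2 kips.
Design strength φR_n = 0.75 × 186.2 = 140 kips.

140 kips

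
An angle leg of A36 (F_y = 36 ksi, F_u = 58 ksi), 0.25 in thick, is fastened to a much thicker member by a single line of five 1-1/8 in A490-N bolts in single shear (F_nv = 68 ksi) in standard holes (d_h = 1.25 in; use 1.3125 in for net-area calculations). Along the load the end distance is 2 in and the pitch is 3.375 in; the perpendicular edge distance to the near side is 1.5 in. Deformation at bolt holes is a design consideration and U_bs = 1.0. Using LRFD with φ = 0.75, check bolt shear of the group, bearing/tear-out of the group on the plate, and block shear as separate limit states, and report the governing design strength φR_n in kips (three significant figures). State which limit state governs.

71.8 kips (block shear governs)

Bolt shear: A_b = π·1.125²/4 = 0.994 in²; R_n = 68 × 0.994 × 5 × 1 = 338 kips → 0.75 × 338 = 253 kips.
Bearing: edge l_c = 1.375, r_n = 23.92 kips; interior l_c = 2.125, r_n = 36.97 kips; R_n = 23.92 + 4·36.97 = 171.8 kips → 129 kips.
Block shear: A_gv = 3.875, A_nv = 2.398, A_nt = 0.2109 in²; R_n = min(0.6F_uA_nv, 0.6F_yA_gv) + U_bs·F_u·A_nt = 95.7 kips → 71.8 kips.
Block shear governs: 71.8 kips.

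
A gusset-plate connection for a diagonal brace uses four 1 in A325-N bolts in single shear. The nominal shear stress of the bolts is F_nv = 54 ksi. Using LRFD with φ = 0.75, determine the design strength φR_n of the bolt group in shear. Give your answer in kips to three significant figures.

A_b = π × 1² / 4 = 0.7854 in².
R_n = F_nv · A_b · n · n_s = 54 × 0.7854 × 4 × 1 = 169.6 kips.
Design strength φR_n = 0.75 × 169.6 = 127 kips.

127 kips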